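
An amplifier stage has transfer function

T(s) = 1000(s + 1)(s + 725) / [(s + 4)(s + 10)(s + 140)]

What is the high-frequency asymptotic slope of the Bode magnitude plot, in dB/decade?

Each pole contributes −20 dB/decade at high frequency; each zero contributes +20 dB/decade.
Net: 2 zero(s) − 3 pole(s) → -20 dB/decade.

-20 dB/decade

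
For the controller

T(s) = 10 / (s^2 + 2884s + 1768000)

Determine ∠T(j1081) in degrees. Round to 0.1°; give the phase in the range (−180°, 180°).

Substitute s = j1081:
Numerator: 10 = 10 + j0
Denominator: (j1081)^2 + 2884(j1081) + 1768000 = 599439 + j3117604
|N| = √(10² + 0²) ≈ 10, ∠N ≈ 0.00°
|D| = √(599439² + 3117604²) ≈ 3.1747e+06, ∠D ≈ 79.12°
∠T = 0.00° − 79.12° = -79.12°

-79.1°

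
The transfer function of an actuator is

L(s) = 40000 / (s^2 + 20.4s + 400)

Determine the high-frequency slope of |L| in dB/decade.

-40 dB/decade

Each pole contributes −20 dB/decade at high frequency; each zero contributes +20 dB/decade.
Net: 0 zero(s) − 2 pole(s) → -40 dB/decade.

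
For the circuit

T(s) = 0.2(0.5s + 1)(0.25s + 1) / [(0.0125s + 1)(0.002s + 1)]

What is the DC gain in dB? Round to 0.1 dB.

-14.0 dB

T(0) = 0.2 · 1 / 1 = 0.2
20 log₁₀(0.2) ≈ -13.98 dB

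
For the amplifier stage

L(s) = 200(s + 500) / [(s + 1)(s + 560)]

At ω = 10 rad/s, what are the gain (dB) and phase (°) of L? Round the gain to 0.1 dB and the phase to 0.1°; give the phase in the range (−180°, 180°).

At s = jω = j10:
zero (s+500): 500 + j10 → |·| = √(500²+10²) = √250100 ≈ 500.1, ∠ = arctan(10/500) ≈ 1.15°
pole (s+1): 1 + j10 → |·| = √(1²+10²) = √101 ≈ 10.05, ∠ = arctan(10/1) ≈ 84.29°
pole (s+560): 560 + j10 → |·| = √(560²+10²) = √313700 ≈ 560.09, ∠ = arctan(10/560) ≈ 1.02°
|L| = 200 · 500.1 / 5628.9 ≈ 17.769
Gain = 20 log₁₀(17.769) ≈ 24.99 dB
∠L = 1.15° − 85.31° = -84.16°

25.0 dB, -84.2°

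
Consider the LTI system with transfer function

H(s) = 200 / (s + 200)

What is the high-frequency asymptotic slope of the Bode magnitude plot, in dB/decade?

Each pole contributes −20 dB/decade at high frequency; each zero contributes +20 dB/decade.
Net: 0 zero(s) − 1 pole(s) → -20 dB/decade.

-20 dB/decade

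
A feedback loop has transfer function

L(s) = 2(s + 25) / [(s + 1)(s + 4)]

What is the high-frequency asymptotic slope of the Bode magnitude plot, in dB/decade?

Each pole contributes −20 dB/decade at high frequency; each zero contributes +20 dB/decade.
Net: 1 zero(s) − 2 pole(s) → -20 dB/decade.

-20 dB/decade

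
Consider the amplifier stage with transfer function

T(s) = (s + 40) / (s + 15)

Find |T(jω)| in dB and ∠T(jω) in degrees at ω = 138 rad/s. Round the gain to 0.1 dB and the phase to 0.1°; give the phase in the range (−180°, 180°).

Substitute s = j138:
Numerator: (j138) + 40 = 40 + j138
Denominator: (j138) + 15 = 15 + j138
|N| = √(40² + 138²) ≈ 143.68, ∠N ≈ 73.84°
|D| = √(15² + 138²) ≈ 138.81, ∠D ≈ 83.80°
|T| = 143.68 / 138.81 ≈ 1.0351
Gain = 20 log₁₀(1.0351) ≈ 0.30 dB
∠T = 73.84° − 83.80° = -9.96°

0.3 dB, -10.0°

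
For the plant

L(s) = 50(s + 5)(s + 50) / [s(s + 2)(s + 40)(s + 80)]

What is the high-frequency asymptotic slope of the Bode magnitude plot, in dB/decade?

-40 dB/decade

Each pole contributes −20 dB/decade at high frequency; each zero contributes +20 dB/decade.
Net: 2 zero(s) − 4 pole(s) → -40 dB/decade.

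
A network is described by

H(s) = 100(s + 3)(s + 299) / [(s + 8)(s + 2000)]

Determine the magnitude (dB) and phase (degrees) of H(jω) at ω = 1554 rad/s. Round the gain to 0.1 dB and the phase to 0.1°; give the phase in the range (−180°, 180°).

35.9 dB, 41.4°

At s = jω = j1554:
zero (s+3): 3 + j1554 → |·| = √(3²+1554²) = √2414925 ≈ 1554, ∠ = arctan(1554/3) ≈ 89.89°
zero (s+299): 299 + j1554 → |·| = √(299²+1554²) = √2504317 ≈ 1582.5, ∠ = arctan(1554/299) ≈ 79.11°
pole (s+8): 8 + j1554 → |·| = √(8²+1554²) = √2414980 ≈ 1554, ∠ = arctan(1554/8) ≈ 89.71°
pole (s+2000): 2000 + j1554 → |·| = √(2000²+1554²) = √6414916 ≈ 2532.8, ∠ = arctan(1554/2000) ≈ 37.85°
|H| = 100 · 2.4592e+06 / 3.936e+06 ≈ 62.48
Gain = 20 log₁₀(62.48) ≈ 35.91 dB
∠H = 169.00° − 127.56° = 41.44°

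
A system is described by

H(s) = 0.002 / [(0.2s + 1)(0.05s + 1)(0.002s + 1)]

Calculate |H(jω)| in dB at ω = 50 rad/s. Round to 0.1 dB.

At ω = 50 rad/s:
pole (1 + j50·0.2) = 1 + j10 → |·| ≈ 10.05, ∠ ≈ 84.29°
pole (1 + j50·0.05) = 1 + j2.5 → |·| ≈ 2.6926, ∠ ≈ 68.20°
pole (1 + j50·0.002) = 1 + j0.1 → |·| ≈ 1.005, ∠ ≈ 5.71°
|H| = 0.002 · 1 / (10.05 · 2.6926 · 1.005) ≈ 7.354e-05
Gain = 20 log₁₀(7.354e-05) ≈ -82.67 dB

-82.7 dB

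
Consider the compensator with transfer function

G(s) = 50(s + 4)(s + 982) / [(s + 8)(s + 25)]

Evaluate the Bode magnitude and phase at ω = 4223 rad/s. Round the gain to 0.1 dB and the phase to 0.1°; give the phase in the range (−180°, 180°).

34.2 dB, -12.7°

At s = jω = j4223:
zero (s+4): 4 + j4223 → |·| = √(4²+4223²) = √17833745 ≈ 4223, ∠ = arctan(4223/4) ≈ 89.95°
zero (s+982): 982 + j4223 → |·| = √(982²+4223²) = √18798053 ≈ 4335.7, ∠ = arctan(4223/982) ≈ 76.91°
pole (s+8): 8 + j4223 → |·| = √(8²+4223²) = √17833793 ≈ 4223, ∠ = arctan(4223/8) ≈ 89.89°
pole (s+25): 25 + j4223 → |·| = √(25²+4223²) = √17834354 ≈ 4223.1, ∠ = arctan(4223/25) ≈ 89.66°
|G| = 50 · 1.831e+07 / 1.7834e+07 ≈ 51.335
Gain = 20 log₁₀(51.335) ≈ 34.21 dB
∠G = 166.86° − 179.55° = -12.69°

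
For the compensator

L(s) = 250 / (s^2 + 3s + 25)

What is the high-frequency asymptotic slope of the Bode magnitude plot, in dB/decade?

Each pole contributes −20 dB/decade at high frequency; each zero contributes +20 dB/decade.
Net: 0 zero(s) − 2 pole(s) → -40 dB/decade.

-40 dB/decade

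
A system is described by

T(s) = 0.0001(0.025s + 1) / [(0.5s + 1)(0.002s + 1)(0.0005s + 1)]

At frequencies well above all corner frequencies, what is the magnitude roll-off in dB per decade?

Each pole contributes −20 dB/decade at high frequency; each zero contributes +20 dB/decade.
Net: 1 zero(s) − 3 pole(s) → -40 dB/decade.

-40 dB/decade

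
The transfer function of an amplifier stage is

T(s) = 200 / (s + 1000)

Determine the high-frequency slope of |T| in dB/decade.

-20 dB/decade

Each pole contributes −20 dB/decade at high frequency; each zero contributes +20 dB/decade.
Net: 0 zero(s) − 1 pole(s) → -20 dB/decade.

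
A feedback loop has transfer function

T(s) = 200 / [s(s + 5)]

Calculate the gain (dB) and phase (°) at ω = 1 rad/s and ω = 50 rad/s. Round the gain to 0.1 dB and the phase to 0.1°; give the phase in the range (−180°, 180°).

At s = jω = j1:
pole (s+5): 5 + j1 → |·| = √(5²+1²) = √26 ≈ 5.099, ∠ = arctan(1/5) ≈ 11.31°
pole at origin: |s| = 1, ∠ = 90.00° (in denominator)
|T| = 200 / 5.099 ≈ 39.223
Gain = 20 log₁₀(39.223) ≈ 31.87 dB
∠T = 0.00° − 101.31° = -101.31°

At s = jω = j50:
pole (s+5): 5 + j50 → |·| = √(5²+50²) = √2525 ≈ 50.249, ∠ = arctan(50/5) ≈ 84.29°
pole at origin: |s| = 50, ∠ = 90.00° (in denominator)
|T| = 200 / 2512.5 ≈ 0.079602
Gain = 20 log₁₀(0.079602) ≈ -21.98 dB
∠T = 0.00° − 174.29° = -174.29°

ω = 1: 31.9 dB, -101.3°; ω = 50: -22.0 dB, -174.3°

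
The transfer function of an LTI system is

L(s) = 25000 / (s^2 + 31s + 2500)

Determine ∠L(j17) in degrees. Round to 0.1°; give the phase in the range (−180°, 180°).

-13.4°

At s = jω = j17:
quadratic: (j17)² + 31·j17 + 2500 = 2211 + j527 → |·| ≈ 2272.9, ∠ ≈ 13.41°
∠L = 0.00° − 13.41° = -13.41°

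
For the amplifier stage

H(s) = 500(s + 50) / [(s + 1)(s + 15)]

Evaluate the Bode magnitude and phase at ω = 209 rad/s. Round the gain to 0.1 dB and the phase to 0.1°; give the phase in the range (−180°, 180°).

At s = jω = j209:
zero (s+50): 50 + j209 → |·| = √(50²+209²) = √46181 ≈ 214.9, ∠ = arctan(209/50) ≈ 76.55°
pole (s+1): 1 + j209 → |·| = √(1²+209²) = √43682 ≈ 209, ∠ = arctan(209/1) ≈ 89.73°
pole (s+15): 15 + j209 → |·| = √(15²+209²) = √43906 ≈ 209.54, ∠ = arctan(209/15) ≈ 85.89°
|H| = 500 · 214.9 / 43794 ≈ 2.4535
Gain = 20 log₁₀(2.4535) ≈ 7.80 dB
∠H = 76.55° − 175.62° = -99.07°

7.8 dB, -99.1°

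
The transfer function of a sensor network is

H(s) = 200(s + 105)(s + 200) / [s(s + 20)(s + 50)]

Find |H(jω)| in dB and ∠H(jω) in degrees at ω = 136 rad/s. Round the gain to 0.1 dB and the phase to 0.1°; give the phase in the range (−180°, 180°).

At s = jω = j136:
zero (s+105): 105 + j136 → |·| = √(105²+136²) = √29521 ≈ 171.82, ∠ = arctan(136/105) ≈ 52.33°
zero (s+200): 200 + j136 → |·| = √(200²+136²) = √58496 ≈ 241.86, ∠ = arctan(136/200) ≈ 34.22°
pole (s+20): 20 + j136 → |·| = √(20²+136²) = √18896 ≈ 137.46, ∠ = arctan(136/20) ≈ 81.63°
pole (s+50): 50 + j136 → |·| = √(50²+136²) = √20996 ≈ 144.9, ∠ = arctan(136/50) ≈ 69.81°
pole at origin: |s| = 136, ∠ = 90.00° (in denominator)
|H| = 200 · 41556 / 2.7088e+06 ≈ 3.0682
Gain = 20 log₁₀(3.0682) ≈ 9.74 dB
∠H = 86.55° − 241.44° = -154.89°

9.7 dB, -154.9°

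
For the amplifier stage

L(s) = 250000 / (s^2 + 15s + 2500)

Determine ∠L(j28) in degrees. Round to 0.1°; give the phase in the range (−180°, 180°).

-13.8°

At s = jω = j28:
quadratic: (j28)² + 15·j28 + 2500 = 1716 + j420 → |·| ≈ 1766.7, ∠ ≈ 13.75°
∠L = 0.00° − 13.75° = -13.75°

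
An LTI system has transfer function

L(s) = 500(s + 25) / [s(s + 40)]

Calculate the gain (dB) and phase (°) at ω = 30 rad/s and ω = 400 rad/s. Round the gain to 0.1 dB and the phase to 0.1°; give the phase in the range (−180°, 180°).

ω = 30: 22.3 dB, -76.7°; ω = 400: 1.9 dB, -87.9°

At s = jω = j30:
zero (s+25): 25 + j30 → |·| = √(25²+30²) = √1525 ≈ 39.051, ∠ = arctan(30/25) ≈ 50.19°
pole (s+40): 40 + j30 → |·| = √(40²+30²) = √2500 ≈ 50, ∠ = arctan(30/40) ≈ 36.87°
pole at origin: |s| = 30, ∠ = 90.00° (in denominator)
|L| = 500 · 39.051 / 1500 ≈ 13.017
Gain = 20 log₁₀(13.017) ≈ 22.29 dB
∠L = 50.19° − 126.87° = -76.68°

At s = jω = j400:
zero (s+25): 25 + j400 → |·| = √(25²+400²) = √160625 ≈ 400.78, ∠ = arctan(400/25) ≈ 86.42°
pole (s+40): 40 + j400 → |·| = √(40²+400²) = √161600 ≈ 402, ∠ = arctan(400/40) ≈ 84.29°
pole at origin: |s| = 400, ∠ = 90.00° (in denominator)
|L| = 500 · 400.78 / 1.608e+05 ≈ 1.2462
Gain = 20 log₁₀(1.2462) ≈ 1.91 dB
∠L = 86.42° − 174.29° = -87.87°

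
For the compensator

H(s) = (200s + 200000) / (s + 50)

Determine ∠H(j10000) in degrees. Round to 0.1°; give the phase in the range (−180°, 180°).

-5.4°

Substitute s = j10000:
Numerator: 200(j10000) + 200000 = 200000 + j2000000
Denominator: (j10000) + 50 = 50 + j10000
|N| = √(200000² + 2000000²) ≈ 2.01e+06, ∠N ≈ 84.29°
|D| = √(50² + 10000²) ≈ 10000, ∠D ≈ 89.71°
∠H = 84.29° − 89.71° = -5.42°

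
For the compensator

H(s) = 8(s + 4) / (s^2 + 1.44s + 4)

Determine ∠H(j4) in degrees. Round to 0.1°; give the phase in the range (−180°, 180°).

-109.4°

At s = jω = j4:
zero (s+4): 4 + j4 → |·| = √(4²+4²) = √32 ≈ 5.6569, ∠ = arctan(4/4) ≈ 45.00°
quadratic: (j4)² + 1.44·j4 + 4 = -12 + j5.76 → |·| ≈ 13.311, ∠ ≈ 154.36°
∠H = 45.00° − 154.36° = -109.36°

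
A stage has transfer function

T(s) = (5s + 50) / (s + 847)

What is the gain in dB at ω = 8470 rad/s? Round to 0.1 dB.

13.9 dB

Substitute s = j8470:
Numerator: 5(j8470) + 50 = 50 + j42350
Denominator: (j8470) + 847 = 847 + j8470
|N| = √(50² + 42350²) ≈ 42350, ∠N ≈ 89.93°
|D| = √(847² + 8470²) ≈ 8512.2, ∠D ≈ 84.29°
|T| = 42350 / 8512.2 ≈ 4.9752
Gain = 20 log₁₀(4.9752) ≈ 13.94 dB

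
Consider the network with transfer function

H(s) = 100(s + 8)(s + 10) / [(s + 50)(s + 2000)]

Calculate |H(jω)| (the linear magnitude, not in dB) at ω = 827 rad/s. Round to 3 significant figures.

38.1

At s = jω = j827:
zero (s+8): 8 + j827 → |·| = √(8²+827²) = √683993 ≈ 827.04, ∠ = arctan(827/8) ≈ 89.45°
zero (s+10): 10 + j827 → |·| = √(10²+827²) = √684029 ≈ 827.06, ∠ = arctan(827/10) ≈ 89.31°
pole (s+50): 50 + j827 → |·| = √(50²+827²) = √686429 ≈ 828.51, ∠ = arctan(827/50) ≈ 86.54°
pole (s+2000): 2000 + j827 → |·| = √(2000²+827²) = √4683929 ≈ 2164.2, ∠ = arctan(827/2000) ≈ 22.47°
|H| = 100 · 6.8401e+05 / 1.7931e+06 ≈ 38.147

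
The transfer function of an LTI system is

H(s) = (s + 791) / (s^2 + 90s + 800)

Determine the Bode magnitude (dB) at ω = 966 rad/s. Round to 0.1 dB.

Substitute s = j966:
Numerator: (j966) + 791 = 791 + j966
Denominator: (j966)^2 + 90(j966) + 800 = -932356 + j86940
|N| = √(791² + 966²) ≈ 1248.5, ∠N ≈ 50.69°
|D| = √(932356² + 86940²) ≈ 9.364e+05, ∠D ≈ 174.67°
|H| = 1248.5 / 9.364e+05 ≈ 0.0013333
Gain = 20 log₁₀(0.0013333) ≈ -57.50 dB

-57.5 dB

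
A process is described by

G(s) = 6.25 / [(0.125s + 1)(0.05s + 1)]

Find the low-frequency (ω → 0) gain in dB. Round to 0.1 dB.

G(0) = 6.25 · 1 / 1 = 6.25
20 log₁₀(6.25) ≈ 15.92 dB

15.9 dB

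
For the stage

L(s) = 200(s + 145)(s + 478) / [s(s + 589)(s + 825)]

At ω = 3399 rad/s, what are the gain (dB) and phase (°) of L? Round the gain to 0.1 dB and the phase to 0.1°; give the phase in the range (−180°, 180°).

-24.9 dB, -77.0°

At s = jω = j3399:
zero (s+145): 145 + j3399 → |·| = √(145²+3399²) = √11574226 ≈ 3402.1, ∠ = arctan(3399/145) ≈ 87.56°
zero (s+478): 478 + j3399 → |·| = √(478²+3399²) = √11781685 ≈ 3432.4, ∠ = arctan(3399/478) ≈ 82.00°
pole (s+589): 589 + j3399 → |·| = √(589²+3399²) = √11900122 ≈ 3449.7, ∠ = arctan(3399/589) ≈ 80.17°
pole (s+825): 825 + j3399 → |·| = √(825²+3399²) = √12233826 ≈ 3497.7, ∠ = arctan(3399/825) ≈ 76.36°
pole at origin: |s| = 3399, ∠ = 90.00° (in denominator)
|L| = 200 · 1.1677e+07 / 4.1012e+10 ≈ 0.056944
Gain = 20 log₁₀(0.056944) ≈ -24.89 dB
∠L = 169.56° − 246.53° = -76.97°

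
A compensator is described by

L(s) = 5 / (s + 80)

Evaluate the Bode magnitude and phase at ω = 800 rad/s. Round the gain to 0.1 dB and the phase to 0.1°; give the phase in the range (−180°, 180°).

-44.1 dB, -84.3°

Substitute s = j800:
Numerator: 5 = 5 + j0
Denominator: (j800) + 80 = 80 + j800
|N| = √(5² + 0²) ≈ 5, ∠N ≈ 0.00°
|D| = √(80² + 800²) ≈ 803.99, ∠D ≈ 84.29°
|L| = 5 / 803.99 ≈ 0.006219
Gain = 20 log₁₀(0.006219) ≈ -44.13 dB
∠L = 0.00° − 84.29° = -84.29°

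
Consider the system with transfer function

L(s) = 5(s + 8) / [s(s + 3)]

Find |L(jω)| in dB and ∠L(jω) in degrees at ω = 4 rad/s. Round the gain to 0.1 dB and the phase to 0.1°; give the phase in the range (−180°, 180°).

7.0 dB, -116.6°

At s = jω = j4:
zero (s+8): 8 + j4 → |·| = √(8²+4²) = √80 ≈ 8.9443, ∠ = arctan(4/8) ≈ 26.57°
pole (s+3): 3 + j4 → |·| = √(3²+4²) = √25 ≈ 5, ∠ = arctan(4/3) ≈ 53.13°
pole at origin: |s| = 4, ∠ = 90.00° (in denominator)
|L| = 5 · 8.9443 / 20 ≈ 2.2361
Gain = 20 log₁₀(2.2361) ≈ 6.99 dB
∠L = 26.57° − 143.13° = -116.56°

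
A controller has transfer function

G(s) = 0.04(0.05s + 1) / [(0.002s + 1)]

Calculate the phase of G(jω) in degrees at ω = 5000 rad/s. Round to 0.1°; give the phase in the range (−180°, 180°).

5.5°

At ω = 5000 rad/s:
zero (1 + j5000·0.05) = 1 + j250 → |·| ≈ 250, ∠ ≈ 89.77°
pole (1 + j5000·0.002) = 1 + j10 → |·| ≈ 10.05, ∠ ≈ 84.29°
∠G = (89.77°) − (84.29°) = 5.48°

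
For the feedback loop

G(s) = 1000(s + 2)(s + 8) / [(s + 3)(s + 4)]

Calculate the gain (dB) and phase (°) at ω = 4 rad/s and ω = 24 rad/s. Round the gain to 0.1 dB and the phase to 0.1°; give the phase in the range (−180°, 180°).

ω = 4: 63.0 dB, -8.1°; ω = 24: 60.3 dB, -6.6°

At s = jω = j4:
zero (s+2): 2 + j4 → |·| = √(2²+4²) = √20 ≈ 4.4721, ∠ = arctan(4/2) ≈ 63.43°
zero (s+8): 8 + j4 → |·| = √(8²+4²) = √80 ≈ 8.9443, ∠ = arctan(4/8) ≈ 26.57°
pole (s+3): 3 + j4 → |·| = √(3²+4²) = √25 ≈ 5, ∠ = arctan(4/3) ≈ 53.13°
pole (s+4): 4 + j4 → |·| = √(4²+4²) = √32 ≈ 5.6569, ∠ = arctan(4/4) ≈ 45.00°
|G| = 1000 · 40 / 28.285 ≈ 1414.2
Gain = 20 log₁₀(1414.2) ≈ 63.01 dB
∠G = 90.00° − 98.13° = -8.13°

At s = jω = j24:
zero (s+2): 2 + j24 → |·| = √(2²+24²) = √580 ≈ 24.083, ∠ = arctan(24/2) ≈ 85.24°
zero (s+8): 8 + j24 → |·| = √(8²+24²) = √640 ≈ 25.298, ∠ = arctan(24/8) ≈ 71.57°
pole (s+3): 3 + j24 → |·| = √(3²+24²) = √585 ≈ 24.187, ∠ = arctan(24/3) ≈ 82.87°
pole (s+4): 4 + j24 → |·| = √(4²+24²) = √592 ≈ 24.331, ∠ = arctan(24/4) ≈ 80.54°
|G| = 1000 · 609.25 / 588.49 ≈ 1035.3
Gain = 20 log₁₀(1035.3) ≈ 60.30 dB
∠G = 156.81° − 163.41° = -6.60°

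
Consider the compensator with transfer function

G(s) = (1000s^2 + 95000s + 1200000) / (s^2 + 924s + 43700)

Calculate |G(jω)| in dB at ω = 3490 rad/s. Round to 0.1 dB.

59.7 dB

Substitute s = j3490:
Numerator: 1000(j3490)^2 + 95000(j3490) + 1200000 = -12178900000 + j331550000
Denominator: (j3490)^2 + 924(j3490) + 43700 = -12136400 + j3224760
|N| = √(12178900000² + 331550000²) ≈ 1.2183e+10, ∠N ≈ 178.44°
|D| = √(12136400² + 3224760²) ≈ 1.2558e+07, ∠D ≈ 165.12°
|G| = 1.2183e+10 / 1.2558e+07 ≈ 970.14
Gain = 20 log₁₀(970.14) ≈ 59.74 dB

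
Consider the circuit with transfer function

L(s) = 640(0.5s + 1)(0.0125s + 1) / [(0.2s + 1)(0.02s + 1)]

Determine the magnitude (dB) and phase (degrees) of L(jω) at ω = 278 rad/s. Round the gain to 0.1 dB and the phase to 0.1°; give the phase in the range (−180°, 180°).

At ω = 278 rad/s:
zero (1 + j278·0.5) = 1 + j139 → |·| ≈ 139, ∠ ≈ 89.59°
zero (1 + j278·0.0125) = 1 + j3.475 → |·| ≈ 3.616, ∠ ≈ 73.95°
pole (1 + j278·0.2) = 1 + j55.6 → |·| ≈ 55.609, ∠ ≈ 88.97°
pole (1 + j278·0.02) = 1 + j5.56 → |·| ≈ 5.6492, ∠ ≈ 79.80°
|L| = 640 · 139 · 3.616 / (55.609 · 5.6492) ≈ 1024
Gain = 20 log₁₀(1024) ≈ 60.21 dB
∠L = (89.59° + 73.95°) − (88.97° + 79.80°) = -5.23°

60.2 dB, -5.2°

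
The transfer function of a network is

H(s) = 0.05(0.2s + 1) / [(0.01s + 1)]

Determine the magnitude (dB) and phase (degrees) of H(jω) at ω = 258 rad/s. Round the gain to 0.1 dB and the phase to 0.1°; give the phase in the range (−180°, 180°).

At ω = 258 rad/s:
zero (1 + j258·0.2) = 1 + j51.6 → |·| ≈ 51.61, ∠ ≈ 88.89°
pole (1 + j258·0.01) = 1 + j2.58 → |·| ≈ 2.767, ∠ ≈ 68.81°
|H| = 0.05 · 51.61 / (2.767) ≈ 0.9326
Gain = 20 log₁₀(0.9326) ≈ -0.61 dB
∠H = (88.89°) − (68.81°) = 20.08°

-0.6 dB, 20.1°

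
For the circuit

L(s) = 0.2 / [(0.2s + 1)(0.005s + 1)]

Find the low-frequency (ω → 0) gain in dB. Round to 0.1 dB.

-14.0 dB

L(0) = 0.2 · 1 / 1 = 0.2
20 log₁₀(0.2) ≈ -13.98 dB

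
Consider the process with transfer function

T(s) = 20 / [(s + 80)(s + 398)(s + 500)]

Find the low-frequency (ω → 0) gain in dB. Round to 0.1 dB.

T(0) = 20 / (80·398·500) ≈ 1.2563e-06
20 log₁₀(1.2563e-06) ≈ -118.02 dB

-118.0 dB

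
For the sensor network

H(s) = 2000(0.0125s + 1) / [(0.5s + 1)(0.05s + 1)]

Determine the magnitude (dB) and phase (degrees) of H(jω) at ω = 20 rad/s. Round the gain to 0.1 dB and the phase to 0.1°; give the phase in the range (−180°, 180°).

At ω = 20 rad/s:
zero (1 + j20·0.0125) = 1 + j0.25 → |·| ≈ 1.0308, ∠ ≈ 14.04°
pole (1 + j20·0.5) = 1 + j10 → |·| ≈ 10.05, ∠ ≈ 84.29°
pole (1 + j20·0.05) = 1 + j1 → |·| ≈ 1.4142, ∠ ≈ 45.00°
|H| = 2000 · 1.0308 / (10.05 · 1.4142) ≈ 145.05
Gain = 20 log₁₀(145.05) ≈ 43.23 dB
∠H = (14.04°) − (84.29° + 45.00°) = -115.25°

43.2 dB, -115.3°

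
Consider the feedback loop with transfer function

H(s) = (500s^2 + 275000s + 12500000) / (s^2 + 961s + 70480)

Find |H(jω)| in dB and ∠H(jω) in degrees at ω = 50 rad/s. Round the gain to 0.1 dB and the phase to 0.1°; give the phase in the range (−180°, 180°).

46.6 dB, 15.5°

Substitute s = j50:
Numerator: 500(j50)^2 + 275000(j50) + 12500000 = 11250000 + j13750000
Denominator: (j50)^2 + 961(j50) + 70480 = 67980 + j48050
|N| = √(11250000² + 13750000²) ≈ 1.7766e+07, ∠N ≈ 50.71°
|D| = √(67980² + 48050²) ≈ 83247, ∠D ≈ 35.25°
|H| = 1.7766e+07 / 83247 ≈ 213.41
Gain = 20 log₁₀(213.41) ≈ 46.58 dB
∠H = 50.71° − 35.25° = 15.46°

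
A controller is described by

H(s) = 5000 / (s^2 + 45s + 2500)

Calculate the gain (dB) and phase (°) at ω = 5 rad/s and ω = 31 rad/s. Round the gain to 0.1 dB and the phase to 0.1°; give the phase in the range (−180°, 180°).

ω = 5: 6.1 dB, -5.2°; ω = 31: 7.6 dB, -42.2°

At s = jω = j5:
quadratic: (j5)² + 45·j5 + 2500 = 2475 + j225 → |·| ≈ 2485.2, ∠ ≈ 5.19°
|H| = 5000 / 2485.2 ≈ 2.0119
Gain = 20 log₁₀(2.0119) ≈ 6.07 dB
∠H = 0.00° − 5.19° = -5.19°

At s = jω = j31:
quadratic: (j31)² + 45·j31 + 2500 = 1539 + j1395 → |·| ≈ 2077.1, ∠ ≈ 42.19°
|H| = 5000 / 2077.1 ≈ 2.4072
Gain = 20 log₁₀(2.4072) ≈ 7.63 dB
∠H = 0.00° − 42.19° = -42.19°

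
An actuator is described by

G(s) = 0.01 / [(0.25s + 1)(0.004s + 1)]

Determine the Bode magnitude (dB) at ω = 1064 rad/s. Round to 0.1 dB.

At ω = 1064 rad/s:
pole (1 + j1064·0.25) = 1 + j266 → |·| ≈ 266, ∠ ≈ 89.78°
pole (1 + j1064·0.004) = 1 + j4.256 → |·| ≈ 4.3719, ∠ ≈ 76.78°
|G| = 0.01 · 1 / (266 · 4.3719) ≈ 8.599e-06
Gain = 20 log₁₀(8.599e-06) ≈ -101.31 dB

-101.3 dB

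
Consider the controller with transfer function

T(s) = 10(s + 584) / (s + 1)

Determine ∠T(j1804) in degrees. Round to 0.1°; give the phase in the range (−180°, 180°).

-17.9°

At s = jω = j1804:
zero (s+584): 584 + j1804 → |·| = √(584²+1804²) = √3595472 ≈ 1896.2, ∠ = arctan(1804/584) ≈ 72.06°
pole (s+1): 1 + j1804 → |·| = √(1²+1804²) = √3254417 ≈ 1804, ∠ = arctan(1804/1) ≈ 89.97°
∠T = 72.06° − 89.97° = -17.91°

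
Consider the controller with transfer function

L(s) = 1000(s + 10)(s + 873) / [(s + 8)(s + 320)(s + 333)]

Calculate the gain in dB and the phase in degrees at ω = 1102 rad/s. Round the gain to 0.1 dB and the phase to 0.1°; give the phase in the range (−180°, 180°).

0.5 dB, -95.5°

At s = jω = j1102:
zero (s+10): 10 + j1102 → |·| = √(10²+1102²) = √1214504 ≈ 1102, ∠ = arctan(1102/10) ≈ 89.48°
zero (s+873): 873 + j1102 → |·| = √(873²+1102²) = √1976533 ≈ 1405.9, ∠ = arctan(1102/873) ≈ 51.61°
pole (s+8): 8 + j1102 → |·| = √(8²+1102²) = √1214468 ≈ 1102, ∠ = arctan(1102/8) ≈ 89.58°
pole (s+320): 320 + j1102 → |·| = √(320²+1102²) = √1316804 ≈ 1147.5, ∠ = arctan(1102/320) ≈ 73.81°
pole (s+333): 333 + j1102 → |·| = √(333²+1102²) = √1325293 ≈ 1151.2, ∠ = arctan(1102/333) ≈ 73.19°
|L| = 1000 · 1.5493e+06 / 1.4557e+09 ≈ 1.0643
Gain = 20 log₁₀(1.0643) ≈ 0.54 dB
∠L = 141.09° − 236.58° = -95.49°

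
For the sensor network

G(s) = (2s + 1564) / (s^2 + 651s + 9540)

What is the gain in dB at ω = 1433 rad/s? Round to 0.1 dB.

-56.8 dB

Substitute s = j1433:
Numerator: 2(j1433) + 1564 = 1564 + j2866
Denominator: (j1433)^2 + 651(j1433) + 9540 = -2043949 + j932883
|N| = √(1564² + 2866²) ≈ 3265, ∠N ≈ 61.38°
|D| = √(2043949² + 932883²) ≈ 2.2468e+06, ∠D ≈ 155.47°
|G| = 3265 / 2.2468e+06 ≈ 0.0014532
Gain = 20 log₁₀(0.0014532) ≈ -56.75 dB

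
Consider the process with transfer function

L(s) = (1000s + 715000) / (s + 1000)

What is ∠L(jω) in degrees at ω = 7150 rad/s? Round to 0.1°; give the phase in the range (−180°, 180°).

2.3°

Substitute s = j7150:
Numerator: 1000(j7150) + 715000 = 715000 + j7150000
Denominator: (j7150) + 1000 = 1000 + j7150
|N| = √(715000² + 7150000²) ≈ 7.1857e+06, ∠N ≈ 84.29°
|D| = √(1000² + 7150²) ≈ 7219.6, ∠D ≈ 82.04°
∠L = 84.29° − 82.04° = 2.25°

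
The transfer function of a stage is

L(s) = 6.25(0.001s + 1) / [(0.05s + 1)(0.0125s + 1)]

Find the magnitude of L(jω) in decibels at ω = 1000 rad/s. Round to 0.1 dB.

At ω = 1000 rad/s:
zero (1 + j1000·0.001) = 1 + j1 → |·| ≈ 1.4142, ∠ ≈ 45.00°
pole (1 + j1000·0.05) = 1 + j50 → |·| ≈ 50.01, ∠ ≈ 88.85°
pole (1 + j1000·0.0125) = 1 + j12.5 → |·| ≈ 12.54, ∠ ≈ 85.43°
|L| = 6.25 · 1.4142 / (50.01 · 12.54) ≈ 0.014094
Gain = 20 log₁₀(0.014094) ≈ -37.02 dB

-37.0 dB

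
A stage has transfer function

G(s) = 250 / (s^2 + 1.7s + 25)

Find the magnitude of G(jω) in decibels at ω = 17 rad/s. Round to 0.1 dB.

At s = jω = j17:
quadratic: (j17)² + 1.7·j17 + 25 = -264 + j28.9 → |·| ≈ 265.58, ∠ ≈ 173.75°
|G| = 250 / 265.58 ≈ 0.94134
Gain = 20 log₁₀(0.94134) ≈ -0.53 dB

-0.5 dB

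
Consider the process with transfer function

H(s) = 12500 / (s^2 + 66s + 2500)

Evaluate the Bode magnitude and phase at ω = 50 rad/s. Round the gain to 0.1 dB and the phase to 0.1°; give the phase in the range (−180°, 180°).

At s = jω = j50:
quadratic: (j50)² + 66·j50 + 2500 = 0 + j3300 → |·| ≈ 3300, ∠ ≈ 90.00°
|H| = 12500 / 3300 ≈ 3.7879
Gain = 20 log₁₀(3.7879) ≈ 11.57 dB
∠H = 0.00° − 90.00° = -90.00°

11.6 dB, -90.0°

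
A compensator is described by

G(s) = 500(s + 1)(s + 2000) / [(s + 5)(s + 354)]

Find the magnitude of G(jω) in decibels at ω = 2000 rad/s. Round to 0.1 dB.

56.9 dB

At s = jω = j2000:
zero (s+1): 1 + j2000 → |·| = √(1²+2000²) = √4000001 ≈ 2000, ∠ = arctan(2000/1) ≈ 89.97°
zero (s+2000): 2000 + j2000 → |·| = √(2000²+2000²) = √8000000 ≈ 2828.4, ∠ = arctan(2000/2000) ≈ 45.00°
pole (s+5): 5 + j2000 → |·| = √(5²+2000²) = √4000025 ≈ 2000, ∠ = arctan(2000/5) ≈ 89.86°
pole (s+354): 354 + j2000 → |·| = √(354²+2000²) = √4125316 ≈ 2031.1, ∠ = arctan(2000/354) ≈ 79.96°
|G| = 500 · 5.6568e+06 / 4.0622e+06 ≈ 696.27
Gain = 20 log₁₀(696.27) ≈ 56.86 dB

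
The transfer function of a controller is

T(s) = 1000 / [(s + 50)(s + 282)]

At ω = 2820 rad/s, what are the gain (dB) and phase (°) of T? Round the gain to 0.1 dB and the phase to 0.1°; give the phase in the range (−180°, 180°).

At s = jω = j2820:
pole (s+50): 50 + j2820 → |·| = √(50²+2820²) = √7954900 ≈ 2820.4, ∠ = arctan(2820/50) ≈ 88.98°
pole (s+282): 282 + j2820 → |·| = √(282²+2820²) = √8031924 ≈ 2834.1, ∠ = arctan(2820/282) ≈ 84.29°
|T| = 1000 / 7.9933e+06 ≈ 0.0001251
Gain = 20 log₁₀(0.0001251) ≈ -78.05 dB
∠T = 0.00° − 173.27° = -173.27°

-78.1 dB, -173.3°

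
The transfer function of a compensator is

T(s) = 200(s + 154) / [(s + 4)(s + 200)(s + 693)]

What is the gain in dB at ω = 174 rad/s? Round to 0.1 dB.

-57.0 dB

At s = jω = j174:
zero (s+154): 154 + j174 → |·| = √(154²+174²) = √53992 ≈ 232.36, ∠ = arctan(174/154) ≈ 48.49°
pole (s+4): 4 + j174 → |·| = √(4²+174²) = √30292 ≈ 174.05, ∠ = arctan(174/4) ≈ 88.68°
pole (s+200): 200 + j174 → |·| = √(200²+174²) = √70276 ≈ 265.1, ∠ = arctan(174/200) ≈ 41.02°
pole (s+693): 693 + j174 → |·| = √(693²+174²) = √510525 ≈ 714.51, ∠ = arctan(174/693) ≈ 14.09°
|T| = 200 · 232.36 / 3.2968e+07 ≈ 0.0014096
Gain = 20 log₁₀(0.0014096) ≈ -57.02 dB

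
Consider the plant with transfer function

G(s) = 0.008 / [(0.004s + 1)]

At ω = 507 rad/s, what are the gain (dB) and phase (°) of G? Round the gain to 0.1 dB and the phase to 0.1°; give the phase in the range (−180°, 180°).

At ω = 507 rad/s:
pole (1 + j507·0.004) = 1 + j2.028 → |·| ≈ 2.2611, ∠ ≈ 63.75°
|G| = 0.008 · 1 / (2.2611) ≈ 0.0035381
Gain = 20 log₁₀(0.0035381) ≈ -49.02 dB
∠G = (0°) − (63.75°) = -63.75°

-49.0 dB, -63.8°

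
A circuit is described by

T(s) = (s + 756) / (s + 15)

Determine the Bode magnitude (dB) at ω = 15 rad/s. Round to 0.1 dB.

31.0 dB

At s = jω = j15:
zero (s+756): 756 + j15 → |·| = √(756²+15²) = √571761 ≈ 756.15, ∠ = arctan(15/756) ≈ 1.14°
pole (s+15): 15 + j15 → |·| = √(15²+15²) = √450 ≈ 21.213, ∠ = arctan(15/15) ≈ 45.00°
|T| = 1 · 756.15 / 21.213 ≈ 35.646
Gain = 20 log₁₀(35.646) ≈ 31.04 dB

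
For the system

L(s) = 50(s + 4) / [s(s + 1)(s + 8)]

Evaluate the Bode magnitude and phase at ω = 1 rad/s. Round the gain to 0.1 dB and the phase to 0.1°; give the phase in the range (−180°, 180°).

25.1 dB, -128.1°

At s = jω = j1:
zero (s+4): 4 + j1 → |·| = √(4²+1²) = √17 ≈ 4.1231, ∠ = arctan(1/4) ≈ 14.04°
pole (s+1): 1 + j1 → |·| = √(1²+1²) = √2 ≈ 1.4142, ∠ = arctan(1/1) ≈ 45.00°
pole (s+8): 8 + j1 → |·| = √(8²+1²) = √65 ≈ 8.0623, ∠ = arctan(1/8) ≈ 7.13°
pole at origin: |s| = 1, ∠ = 90.00° (in denominator)
|L| = 50 · 4.1231 / 11.402 ≈ 18.081
Gain = 20 log₁₀(18.081) ≈ 25.14 dB
∠L = 14.04° − 142.13° = -128.09°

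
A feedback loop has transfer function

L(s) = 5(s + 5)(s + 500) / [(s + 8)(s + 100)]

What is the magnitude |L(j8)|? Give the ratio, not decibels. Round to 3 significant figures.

20.8

At s = jω = j8:
zero (s+5): 5 + j8 → |·| = √(5²+8²) = √89 ≈ 9.434, ∠ = arctan(8/5) ≈ 57.99°
zero (s+500): 500 + j8 → |·| = √(500²+8²) = √250064 ≈ 500.06, ∠ = arctan(8/500) ≈ 0.92°
pole (s+8): 8 + j8 → |·| = √(8²+8²) = √128 ≈ 11.314, ∠ = arctan(8/8) ≈ 45.00°
pole (s+100): 100 + j8 → |·| = √(100²+8²) = √10064 ≈ 100.32, ∠ = arctan(8/100) ≈ 4.57°
|L| = 5 · 4717.6 / 1135 ≈ 20.782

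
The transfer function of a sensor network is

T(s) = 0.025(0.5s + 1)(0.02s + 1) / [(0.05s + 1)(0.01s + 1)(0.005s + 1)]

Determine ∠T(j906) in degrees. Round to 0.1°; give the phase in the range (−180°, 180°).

-73.3°

At ω = 906 rad/s:
zero (1 + j906·0.5) = 1 + j453 → |·| ≈ 453, ∠ ≈ 89.87°
zero (1 + j906·0.02) = 1 + j18.12 → |·| ≈ 18.148, ∠ ≈ 86.84°
pole (1 + j906·0.05) = 1 + j45.3 → |·| ≈ 45.311, ∠ ≈ 88.74°
pole (1 + j906·0.01) = 1 + j9.06 → |·| ≈ 9.115, ∠ ≈ 83.70°
pole (1 + j906·0.005) = 1 + j4.53 → |·| ≈ 4.6391, ∠ ≈ 77.55°
∠T = (89.87° + 86.84°) − (88.74° + 83.70° + 77.55°) = -73.28°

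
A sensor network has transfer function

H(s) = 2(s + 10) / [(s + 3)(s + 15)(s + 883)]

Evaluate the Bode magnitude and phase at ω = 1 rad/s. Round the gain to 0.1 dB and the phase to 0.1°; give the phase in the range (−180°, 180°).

At s = jω = j1:
zero (s+10): 10 + j1 → |·| = √(10²+1²) = √101 ≈ 10.05, ∠ = arctan(1/10) ≈ 5.71°
pole (s+3): 3 + j1 → |·| = √(3²+1²) = √10 ≈ 3.1623, ∠ = arctan(1/3) ≈ 18.43°
pole (s+15): 15 + j1 → |·| = √(15²+1²) = √226 ≈ 15.033, ∠ = arctan(1/15) ≈ 3.81°
pole (s+883): 883 + j1 → |·| = √(883²+1²) = √779690 ≈ 883, ∠ = arctan(1/883) ≈ 0.06°
|H| = 2 · 10.05 / 41977 ≈ 0.00047883
Gain = 20 log₁₀(0.00047883) ≈ -66.40 dB
∠H = 5.71° − 22.30° = -16.59°

-66.4 dB, -16.6°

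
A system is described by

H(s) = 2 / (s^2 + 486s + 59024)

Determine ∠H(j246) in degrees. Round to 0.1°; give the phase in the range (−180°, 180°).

-90.7°

Substitute s = j246:
Numerator: 2 = 2 + j0
Denominator: (j246)^2 + 486(j246) + 59024 = -1492 + j119556
|N| = √(2² + 0²) ≈ 2, ∠N ≈ 0.00°
|D| = √(1492² + 119556²) ≈ 1.1957e+05, ∠D ≈ 90.71°
∠H = 0.00° − 90.71° = -90.71°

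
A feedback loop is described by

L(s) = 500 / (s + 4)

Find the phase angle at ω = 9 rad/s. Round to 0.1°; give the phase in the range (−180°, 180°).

-66.0°

At s = jω = j9:
pole (s+4): 4 + j9 → |·| = √(4²+9²) = √97 ≈ 9.8489, ∠ = arctan(9/4) ≈ 66.04°
∠L = 0.00° − 66.04° = -66.04°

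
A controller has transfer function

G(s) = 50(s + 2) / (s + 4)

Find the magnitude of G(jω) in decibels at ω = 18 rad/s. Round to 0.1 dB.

33.8 dB

At s = jω = j18:
zero (s+2): 2 + j18 → |·| = √(2²+18²) = √328 ≈ 18.111, ∠ = arctan(18/2) ≈ 83.66°
pole (s+4): 4 + j18 → |·| = √(4²+18²) = √340 ≈ 18.439, ∠ = arctan(18/4) ≈ 77.47°
|G| = 50 · 18.111 / 18.439 ≈ 49.111
Gain = 20 log₁₀(49.111) ≈ 33.82 dB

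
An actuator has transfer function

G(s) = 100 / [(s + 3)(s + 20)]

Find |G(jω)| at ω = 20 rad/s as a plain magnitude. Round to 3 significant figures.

At s = jω = j20:
pole (s+3): 3 + j20 → |·| = √(3²+20²) = √409 ≈ 20.224, ∠ = arctan(20/3) ≈ 81.47°
pole (s+20): 20 + j20 → |·| = √(20²+20²) = √800 ≈ 28.284, ∠ = arctan(20/20) ≈ 45.00°
|G| = 100 / 572.02 ≈ 0.17482

0.175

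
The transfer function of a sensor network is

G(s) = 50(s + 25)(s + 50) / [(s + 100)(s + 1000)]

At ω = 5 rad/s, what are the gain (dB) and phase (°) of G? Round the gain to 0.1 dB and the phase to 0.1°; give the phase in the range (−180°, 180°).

-3.9 dB, 13.9°

At s = jω = j5:
zero (s+25): 25 + j5 → |·| = √(25²+5²) = √650 ≈ 25.495, ∠ = arctan(5/25) ≈ 11.31°
zero (s+50): 50 + j5 → |·| = √(50²+5²) = √2525 ≈ 50.249, ∠ = arctan(5/50) ≈ 5.71°
pole (s+100): 100 + j5 → |·| = √(100²+5²) = √10025 ≈ 100.12, ∠ = arctan(5/100) ≈ 2.86°
pole (s+1000): 1000 + j5 → |·| = √(1000²+5²) = √1000025 ≈ 1000, ∠ = arctan(5/1000) ≈ 0.29°
|G| = 50 · 1281.1 / 1.0012e+05 ≈ 0.63978
Gain = 20 log₁₀(0.63978) ≈ -3.88 dB
∠G = 17.02° − 3.15° = 13.87°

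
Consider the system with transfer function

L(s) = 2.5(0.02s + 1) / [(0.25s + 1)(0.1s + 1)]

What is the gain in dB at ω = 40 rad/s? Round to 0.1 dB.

At ω = 40 rad/s:
zero (1 + j40·0.02) = 1 + j0.8 → |·| ≈ 1.2806, ∠ ≈ 38.66°
pole (1 + j40·0.25) = 1 + j10 → |·| ≈ 10.05, ∠ ≈ 84.29°
pole (1 + j40·0.1) = 1 + j4 → |·| ≈ 4.1231, ∠ ≈ 75.96°
|L| = 2.5 · 1.2806 / (10.05 · 4.1231) ≈ 0.077262
Gain = 20 log₁₀(0.077262) ≈ -22.24 dB

-22.2 dB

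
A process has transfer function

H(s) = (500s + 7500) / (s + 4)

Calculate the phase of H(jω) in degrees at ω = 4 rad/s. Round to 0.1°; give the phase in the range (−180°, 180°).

-30.1°

Substitute s = j4:
Numerator: 500(j4) + 7500 = 7500 + j2000
Denominator: (j4) + 4 = 4 + j4
|N| = √(7500² + 2000²) ≈ 7762.1, ∠N ≈ 14.93°
|D| = √(4² + 4²) ≈ 5.6569, ∠D ≈ 45.00°
∠H = 14.93° − 45.00° = -30.07°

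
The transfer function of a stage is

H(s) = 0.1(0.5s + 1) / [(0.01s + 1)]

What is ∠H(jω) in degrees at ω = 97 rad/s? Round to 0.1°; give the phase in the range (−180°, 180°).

44.7°

At ω = 97 rad/s:
zero (1 + j97·0.5) = 1 + j48.5 → |·| ≈ 48.51, ∠ ≈ 88.82°
pole (1 + j97·0.01) = 1 + j0.97 → |·| ≈ 1.3932, ∠ ≈ 44.13°
∠H = (88.82°) − (44.13°) = 44.69°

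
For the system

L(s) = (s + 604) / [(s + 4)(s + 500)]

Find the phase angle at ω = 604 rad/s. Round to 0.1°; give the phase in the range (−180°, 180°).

At s = jω = j604:
zero (s+604): 604 + j604 → |·| = √(604²+604²) = √729632 ≈ 854.18, ∠ = arctan(604/604) ≈ 45.00°
pole (s+4): 4 + j604 → |·| = √(4²+604²) = √364832 ≈ 604.01, ∠ = arctan(604/4) ≈ 89.62°
pole (s+500): 500 + j604 → |·| = √(500²+604²) = √614816 ≈ 784.1, ∠ = arctan(604/500) ≈ 50.38°
∠L = 45.00° − 140.00° = -95.00°

-95.0°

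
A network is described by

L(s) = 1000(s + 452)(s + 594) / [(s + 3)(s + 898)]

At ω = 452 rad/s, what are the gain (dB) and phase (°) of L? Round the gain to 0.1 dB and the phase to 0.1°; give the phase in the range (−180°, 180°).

At s = jω = j452:
zero (s+452): 452 + j452 → |·| = √(452²+452²) = √408608 ≈ 639.22, ∠ = arctan(452/452) ≈ 45.00°
zero (s+594): 594 + j452 → |·| = √(594²+452²) = √557140 ≈ 746.42, ∠ = arctan(452/594) ≈ 37.27°
pole (s+3): 3 + j452 → |·| = √(3²+452²) = √204313 ≈ 452.01, ∠ = arctan(452/3) ≈ 89.62°
pole (s+898): 898 + j452 → |·| = √(898²+452²) = √1010708 ≈ 1005.3, ∠ = arctan(452/898) ≈ 26.72°
|L| = 1000 · 4.7713e+05 / 4.5441e+05 ≈ 1050
Gain = 20 log₁₀(1050) ≈ 60.42 dB
∠L = 82.27° − 116.34° = -34.07°

60.4 dB, -34.1°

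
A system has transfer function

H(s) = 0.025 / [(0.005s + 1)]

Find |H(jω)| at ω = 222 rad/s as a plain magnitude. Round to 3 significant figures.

At ω = 222 rad/s:
pole (1 + j222·0.005) = 1 + j1.11 → |·| ≈ 1.494, ∠ ≈ 47.98°
|H| = 0.025 · 1 / (1.494) ≈ 0.016734

0.0167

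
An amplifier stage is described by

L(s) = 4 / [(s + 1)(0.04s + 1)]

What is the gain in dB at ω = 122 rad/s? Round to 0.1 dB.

At ω = 122 rad/s:
pole (1 + j122·1) = 1 + j122 → |·| ≈ 122, ∠ ≈ 89.53°
pole (1 + j122·0.04) = 1 + j4.88 → |·| ≈ 4.9814, ∠ ≈ 78.42°
|L| = 4 · 1 / (122 · 4.9814) ≈ 0.0065819
Gain = 20 log₁₀(0.0065819) ≈ -43.63 dB

-43.6 dB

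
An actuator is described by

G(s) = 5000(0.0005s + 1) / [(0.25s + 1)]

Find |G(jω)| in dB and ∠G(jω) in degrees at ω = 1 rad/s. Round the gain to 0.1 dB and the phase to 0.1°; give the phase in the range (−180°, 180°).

At ω = 1 rad/s:
zero (1 + j1·0.0005) = 1 + j0.0005 → |·| ≈ 1, ∠ ≈ 0.03°
pole (1 + j1·0.25) = 1 + j0.25 → |·| ≈ 1.0308, ∠ ≈ 14.04°
|G| = 5000 · 1 / (1.0308) ≈ 4850.6
Gain = 20 log₁₀(4850.6) ≈ 73.72 dB
∠G = (0.03°) − (14.04°) = -14.01°

73.7 dB, -14.0°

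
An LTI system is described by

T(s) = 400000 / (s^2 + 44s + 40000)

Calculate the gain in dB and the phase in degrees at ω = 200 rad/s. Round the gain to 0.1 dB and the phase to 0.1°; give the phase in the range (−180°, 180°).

At s = jω = j200:
quadratic: (j200)² + 44·j200 + 40000 = 0 + j8800 → |·| ≈ 8800, ∠ ≈ 90.00°
|T| = 400000 / 8800 ≈ 45.455
Gain = 20 log₁₀(45.455) ≈ 33.15 dB
∠T = 0.00° − 90.00° = -90.00°

33.2 dB, -90.0°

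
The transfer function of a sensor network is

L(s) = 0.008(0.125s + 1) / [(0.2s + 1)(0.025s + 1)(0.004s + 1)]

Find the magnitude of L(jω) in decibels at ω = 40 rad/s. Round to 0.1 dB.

At ω = 40 rad/s:
zero (1 + j40·0.125) = 1 + j5 → |·| ≈ 5.099, ∠ ≈ 78.69°
pole (1 + j40·0.2) = 1 + j8 → |·| ≈ 8.0623, ∠ ≈ 82.87°
pole (1 + j40·0.025) = 1 + j1 → |·| ≈ 1.4142, ∠ ≈ 45.00°
pole (1 + j40·0.004) = 1 + j0.16 → |·| ≈ 1.0127, ∠ ≈ 9.09°
|L| = 0.008 · 5.099 / (8.0623 · 1.4142 · 1.0127) ≈ 0.0035328
Gain = 20 log₁₀(0.0035328) ≈ -49.04 dB

-49.0 dB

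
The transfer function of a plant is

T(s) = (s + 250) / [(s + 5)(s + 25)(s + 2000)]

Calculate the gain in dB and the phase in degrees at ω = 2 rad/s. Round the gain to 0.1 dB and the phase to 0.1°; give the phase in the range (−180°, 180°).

At s = jω = j2:
zero (s+250): 250 + j2 → |·| = √(250²+2²) = √62504 ≈ 250.01, ∠ = arctan(2/250) ≈ 0.46°
pole (s+5): 5 + j2 → |·| = √(5²+2²) = √29 ≈ 5.3852, ∠ = arctan(2/5) ≈ 21.80°
pole (s+25): 25 + j2 → |·| = √(25²+2²) = √629 ≈ 25.08, ∠ = arctan(2/25) ≈ 4.57°
pole (s+2000): 2000 + j2 → |·| = √(2000²+2²) = √4000004 ≈ 2000, ∠ = arctan(2/2000) ≈ 0.06°
|T| = 1 · 250.01 / 2.7012e+05 ≈ 0.00092555
Gain = 20 log₁₀(0.00092555) ≈ -60.67 dB
∠T = 0.46° − 26.43° = -25.97°

-60.7 dB, -26.0°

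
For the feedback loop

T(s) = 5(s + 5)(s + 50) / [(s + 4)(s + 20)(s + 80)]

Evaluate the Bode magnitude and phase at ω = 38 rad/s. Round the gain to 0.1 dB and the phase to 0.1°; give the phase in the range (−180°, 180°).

-21.6 dB, -51.9°

At s = jω = j38:
zero (s+5): 5 + j38 → |·| = √(5²+38²) = √1469 ≈ 38.328, ∠ = arctan(38/5) ≈ 82.50°
zero (s+50): 50 + j38 → |·| = √(50²+38²) = √3944 ≈ 62.801, ∠ = arctan(38/50) ≈ 37.23°
pole (s+4): 4 + j38 → |·| = √(4²+38²) = √1460 ≈ 38.21, ∠ = arctan(38/4) ≈ 83.99°
pole (s+20): 20 + j38 → |·| = √(20²+38²) = √1844 ≈ 42.942, ∠ = arctan(38/20) ≈ 62.24°
pole (s+80): 80 + j38 → |·| = √(80²+38²) = √7844 ≈ 88.566, ∠ = arctan(38/80) ≈ 25.41°
|T| = 5 · 2407 / 1.4532e+05 ≈ 0.082817
Gain = 20 log₁₀(0.082817) ≈ -21.64 dB
∠T = 119.73° − 171.64° = -51.91°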